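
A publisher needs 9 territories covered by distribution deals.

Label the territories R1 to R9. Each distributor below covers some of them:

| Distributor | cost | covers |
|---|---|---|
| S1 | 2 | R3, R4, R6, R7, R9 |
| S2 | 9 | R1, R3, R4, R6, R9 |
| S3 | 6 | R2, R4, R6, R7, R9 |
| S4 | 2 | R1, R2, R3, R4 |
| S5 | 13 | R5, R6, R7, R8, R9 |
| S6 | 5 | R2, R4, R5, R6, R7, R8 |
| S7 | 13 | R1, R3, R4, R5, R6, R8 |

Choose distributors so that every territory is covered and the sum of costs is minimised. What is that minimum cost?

S1, S4, S6 together cover every territory (S1 ∪ S4 ∪ S6 = {R1, R2, R3, R4, R5, R6, R7, R8, R9}); total cost 2 + 2 + 5 = 9.
No covering selection has total cost below 9.

9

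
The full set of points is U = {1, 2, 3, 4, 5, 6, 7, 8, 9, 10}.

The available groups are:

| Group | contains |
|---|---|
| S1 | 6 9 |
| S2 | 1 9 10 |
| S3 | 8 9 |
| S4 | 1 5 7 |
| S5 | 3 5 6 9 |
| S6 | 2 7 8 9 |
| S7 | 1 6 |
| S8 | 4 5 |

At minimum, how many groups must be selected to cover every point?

4

Take {S2, S5, S6, S8}. Their union is {1, 2, 3, 4, 5, 6, 7, 8, 9, 10}, which is all 10 points.
Only S2 contains 10, so S2 is forced; the remaining 7 points need at least 3 more groups (each remaining group adds at most 3) — so at least 4 groups are needed, and 4 is optimal.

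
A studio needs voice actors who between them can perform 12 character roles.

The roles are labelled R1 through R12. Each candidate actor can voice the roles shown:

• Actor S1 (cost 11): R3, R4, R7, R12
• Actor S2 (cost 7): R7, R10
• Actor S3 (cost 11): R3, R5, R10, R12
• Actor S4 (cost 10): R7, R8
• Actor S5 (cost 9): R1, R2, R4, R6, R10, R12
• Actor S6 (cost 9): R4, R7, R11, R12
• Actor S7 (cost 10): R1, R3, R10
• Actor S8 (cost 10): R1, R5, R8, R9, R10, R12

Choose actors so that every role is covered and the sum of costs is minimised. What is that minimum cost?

38

S5, S6, S7, S8 together cover every role (S5 ∪ S6 ∪ S7 ∪ S8 = {R1, R2, R3, R4, R5, R6, R7, R8, R9, R10, R11, R12}); total cost 9 + 9 + 10 + 10 = 38.
No covering selection has total cost below 38.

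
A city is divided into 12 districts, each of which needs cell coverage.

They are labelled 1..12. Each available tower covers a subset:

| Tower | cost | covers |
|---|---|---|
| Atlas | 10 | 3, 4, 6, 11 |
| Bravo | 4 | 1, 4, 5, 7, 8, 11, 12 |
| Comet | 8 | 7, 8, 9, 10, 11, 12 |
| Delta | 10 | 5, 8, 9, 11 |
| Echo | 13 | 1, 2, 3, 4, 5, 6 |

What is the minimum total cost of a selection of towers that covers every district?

21

Comet, Echo together cover every district (Comet ∪ Echo = {1, 2, 3, 4, 5, 6, 7, 8, 9, 10, 11, 12}); total cost 8 + 13 = 21.
The greedy pick Bravo, Comet, Echo costs 25; no covering selection beats 21.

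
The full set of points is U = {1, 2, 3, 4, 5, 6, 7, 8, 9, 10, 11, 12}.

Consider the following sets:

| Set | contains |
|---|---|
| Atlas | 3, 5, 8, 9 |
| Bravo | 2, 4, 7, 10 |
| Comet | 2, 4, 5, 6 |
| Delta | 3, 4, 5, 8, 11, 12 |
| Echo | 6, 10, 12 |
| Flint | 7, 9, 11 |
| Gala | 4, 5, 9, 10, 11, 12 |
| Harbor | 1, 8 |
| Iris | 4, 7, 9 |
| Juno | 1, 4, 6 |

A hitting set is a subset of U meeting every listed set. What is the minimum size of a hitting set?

4

H = {1, 5, 9, 10} meets every set (each contains at least one member of H), and |H| = 4.
No choice of 3 points meets every set, so 4 is the minimum.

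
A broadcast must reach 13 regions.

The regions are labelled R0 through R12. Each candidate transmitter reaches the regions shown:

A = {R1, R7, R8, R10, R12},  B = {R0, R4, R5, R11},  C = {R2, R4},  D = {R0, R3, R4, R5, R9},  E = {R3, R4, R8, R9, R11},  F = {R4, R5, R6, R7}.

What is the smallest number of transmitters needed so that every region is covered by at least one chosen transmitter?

A and C and D and E and F together: A ∪ C ∪ D ∪ E ∪ F = {R0, R1, R2, R3, R4, R5, R6, R7, R8, R9, R10, R11, R12} — every region is covered.
No 4 of the 6 transmitters cover everything (all 15 combinations miss at least one region), so 5 is optimal.

5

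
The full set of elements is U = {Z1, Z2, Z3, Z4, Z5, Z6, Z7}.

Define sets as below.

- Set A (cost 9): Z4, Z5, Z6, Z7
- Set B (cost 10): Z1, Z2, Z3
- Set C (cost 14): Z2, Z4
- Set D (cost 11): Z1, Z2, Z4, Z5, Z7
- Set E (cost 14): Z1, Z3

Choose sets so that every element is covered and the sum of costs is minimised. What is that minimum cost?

19

A, B together cover every element (A ∪ B = {Z1, Z2, Z3, Z4, Z5, Z6, Z7}); total cost 9 + 10 = 19.
The greedy pick D, A, B costs 30; no covering selection beats 19.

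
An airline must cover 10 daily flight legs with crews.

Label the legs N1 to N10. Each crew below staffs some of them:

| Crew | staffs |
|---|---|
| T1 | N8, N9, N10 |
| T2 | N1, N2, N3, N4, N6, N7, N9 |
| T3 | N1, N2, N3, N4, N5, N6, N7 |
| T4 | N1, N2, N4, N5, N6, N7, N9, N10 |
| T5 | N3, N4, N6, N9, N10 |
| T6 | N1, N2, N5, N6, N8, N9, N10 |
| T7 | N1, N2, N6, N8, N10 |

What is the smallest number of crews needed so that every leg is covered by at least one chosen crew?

Take {T2, T6}. Their union is {N1, N2, N3, N4, N5, N6, N7, N8, N9, N10}, which is all 10 legs.
No single crew has all 10 legs (the largest, T4, has 8), so 2 is optimal.

2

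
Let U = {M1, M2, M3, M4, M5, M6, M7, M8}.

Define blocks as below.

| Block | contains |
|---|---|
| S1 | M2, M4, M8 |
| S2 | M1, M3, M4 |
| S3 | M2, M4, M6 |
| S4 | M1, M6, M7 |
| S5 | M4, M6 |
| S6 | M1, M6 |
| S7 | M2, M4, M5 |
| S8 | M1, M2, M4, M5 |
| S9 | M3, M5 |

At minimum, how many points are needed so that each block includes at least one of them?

3

Take H = {M2, M3, M6}. Each listed block contains at least one of these, so H is a hitting set of size 3.
The blocks S1, S4, S9 are pairwise disjoint, so any hitting set needs a separate point for each — at least 3. Hence 3 is optimal.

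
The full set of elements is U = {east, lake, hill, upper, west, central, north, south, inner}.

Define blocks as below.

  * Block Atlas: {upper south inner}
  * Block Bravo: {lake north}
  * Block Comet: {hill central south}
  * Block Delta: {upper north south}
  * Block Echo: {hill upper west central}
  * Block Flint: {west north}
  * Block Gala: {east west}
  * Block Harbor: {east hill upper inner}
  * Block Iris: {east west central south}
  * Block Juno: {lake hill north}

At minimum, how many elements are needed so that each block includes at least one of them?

The 4 elements {east, hill, north, inner} hit every block.
No choice of 3 elements meets every block, so 4 is the minimum.

4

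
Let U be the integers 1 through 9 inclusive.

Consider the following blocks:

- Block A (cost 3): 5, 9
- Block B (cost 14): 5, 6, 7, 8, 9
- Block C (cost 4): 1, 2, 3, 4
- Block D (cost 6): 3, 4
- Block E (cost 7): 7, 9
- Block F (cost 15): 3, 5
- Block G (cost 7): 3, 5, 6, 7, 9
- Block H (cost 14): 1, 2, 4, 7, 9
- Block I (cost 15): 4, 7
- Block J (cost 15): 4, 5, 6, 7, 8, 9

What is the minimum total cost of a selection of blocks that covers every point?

B, C together cover every point (B ∪ C = {1, 2, 3, 4, 5, 6, 7, 8, 9}); total cost 14 + 4 = 18.
The greedy pick C, A, G, B costs 28; no covering selection beats 18.

18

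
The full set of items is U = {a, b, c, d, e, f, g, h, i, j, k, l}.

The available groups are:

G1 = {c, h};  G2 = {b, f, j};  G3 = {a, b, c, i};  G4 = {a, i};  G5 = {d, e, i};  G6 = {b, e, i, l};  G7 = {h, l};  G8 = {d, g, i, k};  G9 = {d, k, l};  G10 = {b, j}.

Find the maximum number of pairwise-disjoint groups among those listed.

G1, G2, G4, G9 are pairwise disjoint (G1={c,h}; G2={b,f,j}; G4={a,i}; G9={d,k,l}).
Every remaining group overlaps one of these, and no 5 of the listed groups are pairwise disjoint, so 4 is the maximum.

4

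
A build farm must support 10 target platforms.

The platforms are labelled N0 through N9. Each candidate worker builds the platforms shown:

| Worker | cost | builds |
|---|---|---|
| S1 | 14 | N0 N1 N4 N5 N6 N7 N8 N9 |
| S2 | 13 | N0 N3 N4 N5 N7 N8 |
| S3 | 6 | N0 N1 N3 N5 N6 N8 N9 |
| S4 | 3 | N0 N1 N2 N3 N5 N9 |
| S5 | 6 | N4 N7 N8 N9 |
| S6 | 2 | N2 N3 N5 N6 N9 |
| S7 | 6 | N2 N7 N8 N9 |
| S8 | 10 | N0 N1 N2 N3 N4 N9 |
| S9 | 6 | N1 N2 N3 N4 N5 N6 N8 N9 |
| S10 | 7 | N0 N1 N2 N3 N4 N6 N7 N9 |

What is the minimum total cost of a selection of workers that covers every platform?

11

S4, S5, S6 together cover every platform (S4 ∪ S5 ∪ S6 = {N0, N1, N2, N3, N4, N5, N6, N7, N8, N9}); total cost 3 + 6 + 2 = 11.
No covering selection has total cost below 11.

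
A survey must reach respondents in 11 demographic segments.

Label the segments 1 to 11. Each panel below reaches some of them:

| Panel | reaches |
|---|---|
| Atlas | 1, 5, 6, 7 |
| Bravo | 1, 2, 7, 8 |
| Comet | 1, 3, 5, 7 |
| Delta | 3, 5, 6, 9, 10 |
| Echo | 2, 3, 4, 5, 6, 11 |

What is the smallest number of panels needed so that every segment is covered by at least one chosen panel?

3

Take {Bravo, Delta, Echo}. Their union is {1, 2, 3, 4, 5, 6, 7, 8, 9, 10, 11}, which is all 11 segments.
Only Echo contains 4, so Echo is forced; the remaining 5 segments need at least 2 more panels (each remaining panel adds at most 3) — so at least 3 panels are needed, and 3 is optimal.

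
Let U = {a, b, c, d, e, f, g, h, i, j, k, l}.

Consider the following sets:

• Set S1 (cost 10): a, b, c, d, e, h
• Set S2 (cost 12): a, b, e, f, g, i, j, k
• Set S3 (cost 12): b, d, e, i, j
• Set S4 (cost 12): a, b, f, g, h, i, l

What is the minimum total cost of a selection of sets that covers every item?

34

S1, S2, S4 together cover every item (S1 ∪ S2 ∪ S4 = {a, b, c, d, e, f, g, h, i, j, k, l}); total cost 10 + 12 + 12 = 34.
No covering selection has total cost below 34.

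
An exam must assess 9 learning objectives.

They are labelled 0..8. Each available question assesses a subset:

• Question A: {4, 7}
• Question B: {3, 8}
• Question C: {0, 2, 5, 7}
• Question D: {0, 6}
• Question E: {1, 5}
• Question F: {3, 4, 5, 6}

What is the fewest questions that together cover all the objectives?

4

B and C and E and F together: B ∪ C ∪ E ∪ F = {0, 1, 2, 3, 4, 5, 6, 7, 8} — every objective is covered.
Only E contains 1, so E is forced; the remaining 7 objectives need at least 3 more questions (each remaining question adds at most 3) — so at least 4 questions are needed, and 4 is optimal.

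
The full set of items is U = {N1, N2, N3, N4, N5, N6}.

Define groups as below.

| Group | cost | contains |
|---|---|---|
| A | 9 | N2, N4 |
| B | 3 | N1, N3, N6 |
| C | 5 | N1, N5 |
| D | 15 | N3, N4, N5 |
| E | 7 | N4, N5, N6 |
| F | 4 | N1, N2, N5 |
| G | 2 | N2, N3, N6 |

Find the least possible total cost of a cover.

B, E, G together cover every item (B ∪ E ∪ G = {N1, N2, N3, N4, N5, N6}); total cost 3 + 7 + 2 = 12.
The greedy pick G, F, E costs 13; no covering selection beats 12.

12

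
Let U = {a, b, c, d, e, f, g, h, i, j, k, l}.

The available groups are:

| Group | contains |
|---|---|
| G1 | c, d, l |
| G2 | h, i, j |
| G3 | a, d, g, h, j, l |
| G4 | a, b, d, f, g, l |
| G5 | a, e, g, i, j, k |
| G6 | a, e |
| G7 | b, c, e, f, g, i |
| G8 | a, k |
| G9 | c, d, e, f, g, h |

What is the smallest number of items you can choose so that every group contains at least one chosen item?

3

The 3 items {a, c, h} hit every group.
The groups G1, G2, G8 are pairwise disjoint, so any hitting set needs a separate item for each — at least 3. Hence 3 is optimal.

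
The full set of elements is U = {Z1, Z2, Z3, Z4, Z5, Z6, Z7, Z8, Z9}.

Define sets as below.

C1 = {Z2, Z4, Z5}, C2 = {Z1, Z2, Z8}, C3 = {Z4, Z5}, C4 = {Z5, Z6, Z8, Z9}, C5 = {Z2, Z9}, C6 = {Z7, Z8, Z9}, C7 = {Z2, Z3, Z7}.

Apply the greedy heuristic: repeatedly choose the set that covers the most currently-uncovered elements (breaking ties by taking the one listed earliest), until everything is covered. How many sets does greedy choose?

Greedy: pick C4 (covers 4 new) → pick C7 (covers 3 new) → pick C1 (covers 1 new) → pick C2 (covers 1 new). Total picks: 4.

4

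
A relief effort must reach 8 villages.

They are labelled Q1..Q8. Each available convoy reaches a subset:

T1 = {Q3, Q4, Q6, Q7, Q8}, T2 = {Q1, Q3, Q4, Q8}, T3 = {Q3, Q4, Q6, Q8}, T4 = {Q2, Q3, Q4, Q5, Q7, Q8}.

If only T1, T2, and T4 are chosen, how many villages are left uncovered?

Union of T1, T2, T4 = {Q1, Q2, Q3, Q4, Q5, Q6, Q7, Q8} — that's every village, so 0 are uncovered.

0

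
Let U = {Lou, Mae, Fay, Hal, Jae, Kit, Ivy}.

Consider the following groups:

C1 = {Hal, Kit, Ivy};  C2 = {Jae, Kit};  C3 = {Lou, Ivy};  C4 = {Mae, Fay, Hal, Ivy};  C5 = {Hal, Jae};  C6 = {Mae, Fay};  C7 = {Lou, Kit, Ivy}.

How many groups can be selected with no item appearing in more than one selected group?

C2, C3, C6 are pairwise disjoint (C2={Jae,Kit}; C3={Lou,Ivy}; C6={Mae,Fay}).
Every remaining group overlaps one of these, and no 4 of the listed groups are pairwise disjoint, so 3 is the maximum.

3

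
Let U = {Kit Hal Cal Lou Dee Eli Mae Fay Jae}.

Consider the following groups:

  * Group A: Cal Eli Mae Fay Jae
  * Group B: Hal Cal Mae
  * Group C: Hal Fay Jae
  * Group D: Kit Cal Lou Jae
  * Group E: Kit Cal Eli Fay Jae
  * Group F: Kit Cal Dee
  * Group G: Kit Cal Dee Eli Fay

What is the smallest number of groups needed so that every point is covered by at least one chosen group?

B and D and G together: B ∪ D ∪ G = {Kit, Hal, Cal, Lou, Dee, Eli, Mae, Fay, Jae} — every point is covered.
Only D contains Lou, so D is forced; the remaining 5 points need at least 2 more groups (each remaining group adds at most 3) — so at least 3 groups are needed, and 3 is optimal.

3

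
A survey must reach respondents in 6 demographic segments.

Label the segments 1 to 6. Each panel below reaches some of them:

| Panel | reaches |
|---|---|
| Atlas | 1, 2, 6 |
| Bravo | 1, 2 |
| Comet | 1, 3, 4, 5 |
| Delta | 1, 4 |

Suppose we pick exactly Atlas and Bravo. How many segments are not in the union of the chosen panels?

Union of Atlas, Bravo = {1, 2, 6}.
Not covered: 3, 4, 5 — 3 segments.

3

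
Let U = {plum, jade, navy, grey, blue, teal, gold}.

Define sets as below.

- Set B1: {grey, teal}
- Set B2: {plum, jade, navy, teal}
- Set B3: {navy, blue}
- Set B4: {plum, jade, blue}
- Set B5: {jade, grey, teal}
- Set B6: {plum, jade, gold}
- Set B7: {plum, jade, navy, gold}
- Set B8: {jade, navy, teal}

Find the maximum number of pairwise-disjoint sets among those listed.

B1, B3, B6 are pairwise disjoint (B1={grey,teal}; B3={navy,blue}; B6={plum,jade,gold}).
Every remaining set overlaps one of these, and no 4 of the listed sets are pairwise disjoint, so 3 is the maximum.

3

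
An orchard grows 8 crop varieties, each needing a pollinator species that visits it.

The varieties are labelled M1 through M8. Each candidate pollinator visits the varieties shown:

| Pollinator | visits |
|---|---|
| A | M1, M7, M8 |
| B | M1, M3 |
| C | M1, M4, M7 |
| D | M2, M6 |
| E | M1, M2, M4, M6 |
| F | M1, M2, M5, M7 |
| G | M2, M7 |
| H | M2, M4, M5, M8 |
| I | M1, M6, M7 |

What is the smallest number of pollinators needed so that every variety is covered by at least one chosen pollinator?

3

Take {B, H, I}. Their union is {M1, M2, M3, M4, M5, M6, M7, M8}, which is all 8 varieties.
Only B contains M3, so B is forced; the remaining 6 varieties need at least 2 more pollinators (each remaining pollinator adds at most 4) — so at least 3 pollinators are needed, and 3 is optimal.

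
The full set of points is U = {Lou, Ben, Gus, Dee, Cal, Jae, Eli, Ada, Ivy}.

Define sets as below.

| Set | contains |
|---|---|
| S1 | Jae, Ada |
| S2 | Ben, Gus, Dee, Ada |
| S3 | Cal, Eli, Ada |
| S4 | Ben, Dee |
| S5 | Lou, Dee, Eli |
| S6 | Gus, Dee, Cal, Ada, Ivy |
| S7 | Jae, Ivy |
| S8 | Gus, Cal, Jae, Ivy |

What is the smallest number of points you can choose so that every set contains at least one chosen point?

3

Take H = {Dee, Jae, Ada}. Each listed set contains at least one of these, so H is a hitting set of size 3.
The sets S3, S4, S7 are pairwise disjoint, so any hitting set needs a separate point for each — at least 3. Hence 3 is optimal.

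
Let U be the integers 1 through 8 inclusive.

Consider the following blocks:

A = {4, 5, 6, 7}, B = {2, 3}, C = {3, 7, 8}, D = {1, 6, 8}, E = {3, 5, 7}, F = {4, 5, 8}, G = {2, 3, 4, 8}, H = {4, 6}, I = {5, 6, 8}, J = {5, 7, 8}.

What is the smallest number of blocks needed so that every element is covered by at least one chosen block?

3

Take {A, D, G}. Their union is {1, 2, 3, 4, 5, 6, 7, 8}, which is all 8 elements.
Only D contains 1, so D is forced; the remaining 5 elements need at least 2 more blocks (each remaining block adds at most 3) — so at least 3 blocks are needed, and 3 is optimal.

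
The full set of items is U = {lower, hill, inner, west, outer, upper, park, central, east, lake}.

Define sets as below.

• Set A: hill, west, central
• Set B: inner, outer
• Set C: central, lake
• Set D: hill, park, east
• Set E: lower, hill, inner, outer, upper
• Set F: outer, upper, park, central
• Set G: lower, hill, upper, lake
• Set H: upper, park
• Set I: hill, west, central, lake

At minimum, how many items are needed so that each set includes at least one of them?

4

The 4 items {hill, outer, upper, central} hit every set.
No choice of 3 items meets every set, so 4 is the minimum.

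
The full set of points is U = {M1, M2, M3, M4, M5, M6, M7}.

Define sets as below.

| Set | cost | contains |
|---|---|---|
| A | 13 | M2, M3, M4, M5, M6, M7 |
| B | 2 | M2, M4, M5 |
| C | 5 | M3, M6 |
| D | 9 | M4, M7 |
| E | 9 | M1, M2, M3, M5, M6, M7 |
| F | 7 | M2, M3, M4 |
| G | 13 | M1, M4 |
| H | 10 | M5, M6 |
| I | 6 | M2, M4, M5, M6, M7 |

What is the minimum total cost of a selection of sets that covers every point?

B, E together cover every point (B ∪ E = {M1, M2, M3, M4, M5, M6, M7}); total cost 2 + 9 = 11.
No covering selection has total cost below 11.

11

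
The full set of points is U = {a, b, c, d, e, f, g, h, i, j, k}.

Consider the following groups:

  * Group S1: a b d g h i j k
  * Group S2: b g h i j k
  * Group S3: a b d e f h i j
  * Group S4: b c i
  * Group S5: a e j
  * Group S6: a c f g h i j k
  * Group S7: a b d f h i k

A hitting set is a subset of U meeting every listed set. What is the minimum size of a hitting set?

2

T = {e, i} meets every group (each contains at least one member of T), and |T| = 2.
The groups S4, S5 are pairwise disjoint, so any hitting set needs a separate point for each — at least 2. Hence 2 is optimal.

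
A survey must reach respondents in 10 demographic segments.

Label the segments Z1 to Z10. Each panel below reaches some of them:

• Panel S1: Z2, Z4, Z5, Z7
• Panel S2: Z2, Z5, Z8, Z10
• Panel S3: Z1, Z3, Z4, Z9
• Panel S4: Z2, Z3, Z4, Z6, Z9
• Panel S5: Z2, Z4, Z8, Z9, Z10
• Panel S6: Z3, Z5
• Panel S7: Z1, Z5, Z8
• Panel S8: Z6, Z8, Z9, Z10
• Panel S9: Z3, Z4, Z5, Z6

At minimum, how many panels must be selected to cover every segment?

S1 and S3 and S8 together: S1 ∪ S3 ∪ S8 = {Z1, Z2, Z3, Z4, Z5, Z6, Z7, Z8, Z9, Z10} — every segment is covered.
Only S1 contains Z7, so S1 is forced; the remaining 6 segments need at least 2 more panels (each remaining panel adds at most 4) — so at least 3 panels are needed, and 3 is optimal.

3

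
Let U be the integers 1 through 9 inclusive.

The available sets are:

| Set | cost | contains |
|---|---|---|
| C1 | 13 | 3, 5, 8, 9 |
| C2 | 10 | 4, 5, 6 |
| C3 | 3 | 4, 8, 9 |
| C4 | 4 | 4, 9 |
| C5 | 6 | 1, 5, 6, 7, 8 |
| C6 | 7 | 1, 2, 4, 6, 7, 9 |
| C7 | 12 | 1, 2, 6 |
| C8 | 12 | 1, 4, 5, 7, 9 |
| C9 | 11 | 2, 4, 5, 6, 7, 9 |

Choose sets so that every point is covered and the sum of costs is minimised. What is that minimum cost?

20

C1, C6 together cover every point (C1 ∪ C6 = {1, 2, 3, 4, 5, 6, 7, 8, 9}); total cost 13 + 7 = 20.
The greedy pick C3, C5, C6, C1 costs 29; no covering selection beats 20.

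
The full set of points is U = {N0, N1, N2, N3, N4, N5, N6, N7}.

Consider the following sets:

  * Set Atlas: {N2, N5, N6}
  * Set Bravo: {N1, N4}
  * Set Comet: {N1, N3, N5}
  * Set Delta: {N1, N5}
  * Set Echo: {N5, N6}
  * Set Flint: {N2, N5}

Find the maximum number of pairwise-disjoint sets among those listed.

2

Bravo, Echo are pairwise disjoint (Bravo={N1,N4}; Echo={N5,N6}).
Every remaining set overlaps one of these, and no 3 of the listed sets are pairwise disjoint, so 2 is the maximum.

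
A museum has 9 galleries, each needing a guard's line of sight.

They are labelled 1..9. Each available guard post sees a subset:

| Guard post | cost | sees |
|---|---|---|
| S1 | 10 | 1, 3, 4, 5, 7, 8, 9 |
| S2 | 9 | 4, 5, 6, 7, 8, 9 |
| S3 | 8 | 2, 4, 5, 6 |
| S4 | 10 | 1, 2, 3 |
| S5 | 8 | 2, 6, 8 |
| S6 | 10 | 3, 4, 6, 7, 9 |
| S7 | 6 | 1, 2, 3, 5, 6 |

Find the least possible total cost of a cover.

S2, S7 together cover every gallery (S2 ∪ S7 = {1, 2, 3, 4, 5, 6, 7, 8, 9}); total cost 9 + 6 = 15.
No covering selection has total cost below 15.

15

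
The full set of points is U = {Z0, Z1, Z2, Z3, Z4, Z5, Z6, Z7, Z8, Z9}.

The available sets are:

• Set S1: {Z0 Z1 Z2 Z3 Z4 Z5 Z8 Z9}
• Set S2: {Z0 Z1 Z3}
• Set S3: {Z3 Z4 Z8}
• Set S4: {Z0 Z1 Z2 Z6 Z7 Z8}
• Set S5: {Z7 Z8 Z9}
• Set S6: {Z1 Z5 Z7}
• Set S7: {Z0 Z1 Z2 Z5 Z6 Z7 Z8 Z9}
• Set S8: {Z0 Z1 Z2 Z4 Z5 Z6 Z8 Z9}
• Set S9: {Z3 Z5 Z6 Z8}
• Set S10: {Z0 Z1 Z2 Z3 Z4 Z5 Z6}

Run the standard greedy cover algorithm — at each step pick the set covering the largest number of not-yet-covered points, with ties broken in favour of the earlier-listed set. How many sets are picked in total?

Greedy: pick S1 (covers 8 new) → pick S4 (covers 2 new). Total picks: 2.

2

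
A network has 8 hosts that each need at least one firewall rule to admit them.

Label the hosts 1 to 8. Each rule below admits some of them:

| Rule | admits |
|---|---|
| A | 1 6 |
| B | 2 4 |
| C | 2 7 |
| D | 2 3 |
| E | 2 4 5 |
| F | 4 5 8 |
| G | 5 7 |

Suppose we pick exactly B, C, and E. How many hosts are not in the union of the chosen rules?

Union of B, C, E = {2, 4, 5, 7}.
Not covered: 1, 3, 6, 8 — 4 hosts.

4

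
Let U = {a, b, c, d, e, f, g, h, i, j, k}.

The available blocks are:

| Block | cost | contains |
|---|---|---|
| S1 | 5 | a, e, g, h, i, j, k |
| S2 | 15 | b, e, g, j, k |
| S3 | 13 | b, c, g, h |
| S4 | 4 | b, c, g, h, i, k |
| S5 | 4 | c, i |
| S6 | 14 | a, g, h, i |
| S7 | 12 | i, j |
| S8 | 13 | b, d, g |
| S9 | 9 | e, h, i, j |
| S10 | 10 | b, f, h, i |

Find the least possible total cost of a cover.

S1, S4, S8, S10 together cover every point (S1 ∪ S4 ∪ S8 ∪ S10 = {a, b, c, d, e, f, g, h, i, j, k}); total cost 5 + 4 + 13 + 10 = 32.
No covering selection has total cost below 32.

32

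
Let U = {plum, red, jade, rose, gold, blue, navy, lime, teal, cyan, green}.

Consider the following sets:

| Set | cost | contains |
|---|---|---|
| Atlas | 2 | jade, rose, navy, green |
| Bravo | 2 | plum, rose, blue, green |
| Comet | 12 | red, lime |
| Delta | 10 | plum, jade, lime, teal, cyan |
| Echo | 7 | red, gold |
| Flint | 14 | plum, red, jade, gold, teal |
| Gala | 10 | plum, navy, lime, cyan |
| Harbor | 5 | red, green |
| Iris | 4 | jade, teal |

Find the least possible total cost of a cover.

Atlas, Bravo, Delta, Echo together cover every item (Atlas ∪ Bravo ∪ Delta ∪ Echo = {plum, red, jade, rose, gold, blue, navy, lime, teal, cyan, green}); total cost 2 + 2 + 10 + 7 = 21.
No covering selection has total cost below 21.

21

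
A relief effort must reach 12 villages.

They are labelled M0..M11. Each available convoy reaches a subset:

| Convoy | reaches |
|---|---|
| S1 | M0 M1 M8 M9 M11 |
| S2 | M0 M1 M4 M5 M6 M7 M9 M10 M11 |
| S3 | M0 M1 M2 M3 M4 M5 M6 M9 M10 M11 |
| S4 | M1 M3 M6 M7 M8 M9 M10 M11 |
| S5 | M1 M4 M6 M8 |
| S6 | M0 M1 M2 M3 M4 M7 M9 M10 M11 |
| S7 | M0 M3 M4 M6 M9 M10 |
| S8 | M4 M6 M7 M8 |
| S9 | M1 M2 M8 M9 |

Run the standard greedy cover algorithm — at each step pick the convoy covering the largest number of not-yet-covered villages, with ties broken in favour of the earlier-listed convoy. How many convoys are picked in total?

2

Greedy: pick S3 (covers 10 new) → pick S4 (covers 2 new). Total picks: 2.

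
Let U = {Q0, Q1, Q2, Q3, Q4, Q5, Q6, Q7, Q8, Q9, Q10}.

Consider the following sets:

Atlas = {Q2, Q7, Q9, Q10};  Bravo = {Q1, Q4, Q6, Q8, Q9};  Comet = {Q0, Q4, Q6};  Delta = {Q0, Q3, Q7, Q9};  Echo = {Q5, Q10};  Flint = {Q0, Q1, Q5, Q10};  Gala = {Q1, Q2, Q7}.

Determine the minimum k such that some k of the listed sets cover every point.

4

Atlas and Bravo and Delta and Echo together: Atlas ∪ Bravo ∪ Delta ∪ Echo = {Q0, Q1, Q2, Q3, Q4, Q5, Q6, Q7, Q8, Q9, Q10} — every point is covered.
No 3 of the 7 sets cover everything (all 35 combinations miss at least one point), so 4 is optimal.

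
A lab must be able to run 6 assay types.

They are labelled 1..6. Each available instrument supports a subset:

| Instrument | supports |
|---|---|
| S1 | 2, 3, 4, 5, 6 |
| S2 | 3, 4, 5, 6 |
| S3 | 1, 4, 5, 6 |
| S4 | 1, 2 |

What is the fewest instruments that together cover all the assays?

2

Take {S1, S3}. Their union is {1, 2, 3, 4, 5, 6}, which is all 6 assays.
No single instrument has all 6 assays (the largest, S1, has 5), so 2 is optimal.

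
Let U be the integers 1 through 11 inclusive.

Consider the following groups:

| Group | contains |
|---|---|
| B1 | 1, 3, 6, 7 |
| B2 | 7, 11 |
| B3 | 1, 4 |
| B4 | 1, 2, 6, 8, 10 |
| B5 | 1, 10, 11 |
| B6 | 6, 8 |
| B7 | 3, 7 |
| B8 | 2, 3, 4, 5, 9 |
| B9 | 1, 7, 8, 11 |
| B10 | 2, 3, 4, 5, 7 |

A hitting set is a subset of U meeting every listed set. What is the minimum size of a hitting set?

4

H = {1, 2, 7, 8} meets every group (each contains at least one member of H), and |H| = 4.
No choice of 3 points meets every group, so 4 is the minimum.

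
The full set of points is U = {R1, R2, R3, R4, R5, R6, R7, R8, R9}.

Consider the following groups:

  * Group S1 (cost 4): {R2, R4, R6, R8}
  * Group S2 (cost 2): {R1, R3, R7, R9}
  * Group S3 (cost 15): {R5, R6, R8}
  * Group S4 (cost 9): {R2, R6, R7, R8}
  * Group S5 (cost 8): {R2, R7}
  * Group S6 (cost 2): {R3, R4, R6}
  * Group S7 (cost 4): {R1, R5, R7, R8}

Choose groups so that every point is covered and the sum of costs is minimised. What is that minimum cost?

10

S1, S2, S7 together cover every point (S1 ∪ S2 ∪ S7 = {R1, R2, R3, R4, R5, R6, R7, R8, R9}); total cost 4 + 2 + 4 = 10.
No covering selection has total cost below 10.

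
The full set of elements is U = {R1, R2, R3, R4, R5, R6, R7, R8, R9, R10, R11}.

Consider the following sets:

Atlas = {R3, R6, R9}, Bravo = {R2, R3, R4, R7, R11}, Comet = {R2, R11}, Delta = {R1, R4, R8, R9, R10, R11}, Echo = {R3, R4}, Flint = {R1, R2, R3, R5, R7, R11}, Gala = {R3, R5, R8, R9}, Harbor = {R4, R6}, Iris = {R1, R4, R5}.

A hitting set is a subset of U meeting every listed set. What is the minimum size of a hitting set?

Take H = {R2, R3, R4}. Each listed set contains at least one of these, so H is a hitting set of size 3.
The sets Atlas, Comet, Iris are pairwise disjoint, so any hitting set needs a separate element for each — at least 3. Hence 3 is optimal.

3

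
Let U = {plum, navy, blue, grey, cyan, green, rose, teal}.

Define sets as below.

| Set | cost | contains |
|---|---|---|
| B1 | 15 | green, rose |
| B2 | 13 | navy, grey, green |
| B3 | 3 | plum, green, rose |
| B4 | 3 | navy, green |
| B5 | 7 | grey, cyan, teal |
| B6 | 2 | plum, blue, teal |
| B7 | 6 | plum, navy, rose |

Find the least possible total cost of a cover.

B3, B4, B5, B6 together cover every element (B3 ∪ B4 ∪ B5 ∪ B6 = {plum, navy, blue, grey, cyan, green, rose, teal}); total cost 3 + 3 + 7 + 2 = 15.
No covering selection has total cost below 15.

15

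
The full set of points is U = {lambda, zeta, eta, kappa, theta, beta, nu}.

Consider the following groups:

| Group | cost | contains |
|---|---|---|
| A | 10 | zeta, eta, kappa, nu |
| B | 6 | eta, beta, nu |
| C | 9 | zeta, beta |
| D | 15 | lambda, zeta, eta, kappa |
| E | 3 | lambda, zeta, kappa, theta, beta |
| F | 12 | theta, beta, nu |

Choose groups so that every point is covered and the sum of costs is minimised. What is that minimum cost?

B, E together cover every point (B ∪ E = {lambda, zeta, eta, kappa, theta, beta, nu}); total cost 6 + 3 = 9.
No covering selection has total cost below 9.

9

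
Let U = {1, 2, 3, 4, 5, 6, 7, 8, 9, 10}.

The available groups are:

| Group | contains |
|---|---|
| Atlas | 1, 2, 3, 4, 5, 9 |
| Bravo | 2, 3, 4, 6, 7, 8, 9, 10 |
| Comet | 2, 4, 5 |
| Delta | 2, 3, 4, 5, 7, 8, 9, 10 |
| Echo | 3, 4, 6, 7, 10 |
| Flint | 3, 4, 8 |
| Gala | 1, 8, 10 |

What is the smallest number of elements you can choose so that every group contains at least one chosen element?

2

H = {1, 4} meets every group (each contains at least one member of H), and |H| = 2.
The groups Comet, Gala are pairwise disjoint, so any hitting set needs a separate element for each — at least 2. Hence 2 is optimal.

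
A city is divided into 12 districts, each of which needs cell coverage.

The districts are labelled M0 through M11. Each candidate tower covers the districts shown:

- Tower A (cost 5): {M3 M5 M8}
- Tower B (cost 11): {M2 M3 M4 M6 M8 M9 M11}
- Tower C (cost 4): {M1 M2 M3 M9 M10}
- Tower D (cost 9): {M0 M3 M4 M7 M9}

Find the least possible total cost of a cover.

29

A, B, C, D together cover every district (A ∪ B ∪ C ∪ D = {M0, M1, M2, M3, M4, M5, M6, M7, M8, M9, M10, M11}); total cost 5 + 11 + 4 + 9 = 29.
No covering selection has total cost below 29.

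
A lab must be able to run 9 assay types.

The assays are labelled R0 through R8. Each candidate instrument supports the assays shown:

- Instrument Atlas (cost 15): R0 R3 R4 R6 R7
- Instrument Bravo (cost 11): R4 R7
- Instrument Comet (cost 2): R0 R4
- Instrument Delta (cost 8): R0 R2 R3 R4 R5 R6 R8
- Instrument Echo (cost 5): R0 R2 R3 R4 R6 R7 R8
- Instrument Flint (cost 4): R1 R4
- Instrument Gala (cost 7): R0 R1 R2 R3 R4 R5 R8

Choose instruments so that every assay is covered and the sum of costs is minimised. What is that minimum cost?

Echo, Gala together cover every assay (Echo ∪ Gala = {R0, R1, R2, R3, R4, R5, R6, R7, R8}); total cost 5 + 7 = 12.
No covering selection has total cost below 12.

12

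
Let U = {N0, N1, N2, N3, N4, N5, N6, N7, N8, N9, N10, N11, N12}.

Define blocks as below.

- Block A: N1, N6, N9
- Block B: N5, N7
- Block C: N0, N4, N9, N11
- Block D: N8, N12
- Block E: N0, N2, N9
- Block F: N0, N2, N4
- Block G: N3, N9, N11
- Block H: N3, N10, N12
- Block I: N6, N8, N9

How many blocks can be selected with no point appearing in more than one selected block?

A, B, F, H are pairwise disjoint (A={N1,N6,N9}; B={N5,N7}; F={N0,N2,N4}; H={N3,N10,N12}).
Every remaining block overlaps one of these, and no 5 of the listed blocks are pairwise disjoint, so 4 is the maximum.

4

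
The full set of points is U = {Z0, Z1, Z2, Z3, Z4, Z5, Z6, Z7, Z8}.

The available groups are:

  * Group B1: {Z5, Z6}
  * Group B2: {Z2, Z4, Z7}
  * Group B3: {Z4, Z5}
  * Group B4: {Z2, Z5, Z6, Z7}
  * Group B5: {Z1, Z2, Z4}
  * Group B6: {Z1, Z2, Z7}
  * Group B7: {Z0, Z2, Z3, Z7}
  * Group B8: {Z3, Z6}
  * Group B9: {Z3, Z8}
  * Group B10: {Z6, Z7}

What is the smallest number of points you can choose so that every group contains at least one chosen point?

4

The 4 points {Z3, Z4, Z6, Z7} hit every group.
No choice of 3 points meets every group, so 4 is the minimum.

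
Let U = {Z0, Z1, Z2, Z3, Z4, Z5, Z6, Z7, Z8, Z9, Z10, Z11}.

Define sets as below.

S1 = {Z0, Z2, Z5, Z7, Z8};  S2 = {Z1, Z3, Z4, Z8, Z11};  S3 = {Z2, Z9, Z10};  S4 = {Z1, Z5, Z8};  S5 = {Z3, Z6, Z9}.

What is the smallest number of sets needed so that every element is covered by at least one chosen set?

S1, S2, S3, and S5 cover everything between them: the union {Z0, Z1, Z2, Z3, Z4, Z5, Z6, Z7, Z8, Z9, Z10, Z11} is all of U.
No 3 of the 5 sets cover everything (all 10 combinations miss at least one element), so 4 is optimal.

4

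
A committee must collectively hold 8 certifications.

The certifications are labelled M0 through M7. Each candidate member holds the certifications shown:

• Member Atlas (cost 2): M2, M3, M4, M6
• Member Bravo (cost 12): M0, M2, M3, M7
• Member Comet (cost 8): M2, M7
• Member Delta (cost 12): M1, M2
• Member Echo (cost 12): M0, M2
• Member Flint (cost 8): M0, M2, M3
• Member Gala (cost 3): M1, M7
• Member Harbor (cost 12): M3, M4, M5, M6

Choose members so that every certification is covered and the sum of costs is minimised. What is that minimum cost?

23

Flint, Gala, Harbor together cover every certification (Flint ∪ Gala ∪ Harbor = {M0, M1, M2, M3, M4, M5, M6, M7}); total cost 8 + 3 + 12 = 23.
The greedy pick Atlas, Gala, Flint, Harbor costs 25; no covering selection beats 23.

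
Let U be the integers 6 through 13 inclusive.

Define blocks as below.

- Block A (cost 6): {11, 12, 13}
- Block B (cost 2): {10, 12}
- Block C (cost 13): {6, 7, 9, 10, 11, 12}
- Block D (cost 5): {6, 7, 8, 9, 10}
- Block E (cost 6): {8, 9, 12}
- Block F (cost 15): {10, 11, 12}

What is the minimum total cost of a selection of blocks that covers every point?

11

A, D together cover every point (A ∪ D = {6, 7, 8, 9, 10, 11, 12, 13}); total cost 6 + 5 = 11.
The greedy pick B, D, A costs 13; no covering selection beats 11.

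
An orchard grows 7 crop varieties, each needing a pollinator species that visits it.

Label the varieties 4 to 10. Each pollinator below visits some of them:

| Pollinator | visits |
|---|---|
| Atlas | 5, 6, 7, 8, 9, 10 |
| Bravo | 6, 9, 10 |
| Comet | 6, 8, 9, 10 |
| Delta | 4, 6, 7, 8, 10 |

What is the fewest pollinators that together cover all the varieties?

Atlas and Delta together: Atlas ∪ Delta = {4, 5, 6, 7, 8, 9, 10} — every variety is covered.
No single pollinator has all 7 varieties (the largest, Atlas, has 6), so 2 is optimal.

2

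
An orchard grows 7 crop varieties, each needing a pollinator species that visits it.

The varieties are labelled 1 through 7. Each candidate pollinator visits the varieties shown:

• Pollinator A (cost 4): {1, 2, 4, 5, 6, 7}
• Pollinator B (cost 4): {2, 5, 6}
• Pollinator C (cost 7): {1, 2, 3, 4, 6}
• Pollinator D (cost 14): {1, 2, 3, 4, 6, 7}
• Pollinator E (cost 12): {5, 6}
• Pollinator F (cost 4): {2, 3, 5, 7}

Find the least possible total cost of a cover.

A, F together cover every variety (A ∪ F = {1, 2, 3, 4, 5, 6, 7}); total cost 4 + 4 = 8.
No covering selection has total cost below 8.

8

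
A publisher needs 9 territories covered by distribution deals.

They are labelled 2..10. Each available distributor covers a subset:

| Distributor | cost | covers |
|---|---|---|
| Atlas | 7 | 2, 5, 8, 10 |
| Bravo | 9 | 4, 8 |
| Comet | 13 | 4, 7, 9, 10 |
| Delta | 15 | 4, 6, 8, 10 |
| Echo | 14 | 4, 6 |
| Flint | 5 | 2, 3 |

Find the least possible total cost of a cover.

39

Atlas, Comet, Echo, Flint together cover every territory (Atlas ∪ Comet ∪ Echo ∪ Flint = {2, 3, 4, 5, 6, 7, 8, 9, 10}); total cost 7 + 13 + 14 + 5 = 39.
No covering selection has total cost below 39.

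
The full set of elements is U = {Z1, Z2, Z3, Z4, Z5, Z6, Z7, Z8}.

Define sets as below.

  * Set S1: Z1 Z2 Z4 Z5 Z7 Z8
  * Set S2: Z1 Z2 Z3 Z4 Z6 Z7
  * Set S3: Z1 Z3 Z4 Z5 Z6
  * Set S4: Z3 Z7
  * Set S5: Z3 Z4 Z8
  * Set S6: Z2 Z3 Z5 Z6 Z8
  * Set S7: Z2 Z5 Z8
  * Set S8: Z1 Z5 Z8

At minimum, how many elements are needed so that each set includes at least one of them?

2

The 2 elements {Z3, Z5} hit every set.
The sets S4, S7 are pairwise disjoint, so any hitting set needs a separate element for each — at least 2. Hence 2 is optimal.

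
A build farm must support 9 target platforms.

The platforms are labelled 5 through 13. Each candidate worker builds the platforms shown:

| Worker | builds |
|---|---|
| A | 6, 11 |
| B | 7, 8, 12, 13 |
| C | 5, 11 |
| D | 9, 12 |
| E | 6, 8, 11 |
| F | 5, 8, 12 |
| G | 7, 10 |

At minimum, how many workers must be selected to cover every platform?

B and C and D and E and G together: B ∪ C ∪ D ∪ E ∪ G = {5, 6, 7, 8, 9, 10, 11, 12, 13} — every platform is covered.
No 4 of the 7 workers cover everything (all 35 combinations miss at least one platform), so 5 is optimal.

5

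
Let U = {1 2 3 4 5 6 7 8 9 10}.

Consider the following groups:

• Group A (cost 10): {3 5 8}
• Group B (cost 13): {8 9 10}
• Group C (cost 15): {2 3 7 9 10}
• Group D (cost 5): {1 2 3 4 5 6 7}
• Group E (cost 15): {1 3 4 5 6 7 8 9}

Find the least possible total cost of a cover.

18

B, D together cover every element (B ∪ D = {1, 2, 3, 4, 5, 6, 7, 8, 9, 10}); total cost 13 + 5 = 18.
No covering selection has total cost below 18.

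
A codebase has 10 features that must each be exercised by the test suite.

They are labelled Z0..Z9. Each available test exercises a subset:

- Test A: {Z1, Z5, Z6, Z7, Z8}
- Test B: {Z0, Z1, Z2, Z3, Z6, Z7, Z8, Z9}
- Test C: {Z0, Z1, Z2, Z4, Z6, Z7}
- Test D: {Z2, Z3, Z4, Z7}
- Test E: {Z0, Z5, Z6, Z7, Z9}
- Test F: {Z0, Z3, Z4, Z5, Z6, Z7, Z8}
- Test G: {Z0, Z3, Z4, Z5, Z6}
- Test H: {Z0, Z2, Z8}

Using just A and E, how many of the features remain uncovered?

3

Union of A, E = {Z0, Z1, Z5, Z6, Z7, Z8, Z9}.
Not covered: Z2, Z3, Z4 — 3 features.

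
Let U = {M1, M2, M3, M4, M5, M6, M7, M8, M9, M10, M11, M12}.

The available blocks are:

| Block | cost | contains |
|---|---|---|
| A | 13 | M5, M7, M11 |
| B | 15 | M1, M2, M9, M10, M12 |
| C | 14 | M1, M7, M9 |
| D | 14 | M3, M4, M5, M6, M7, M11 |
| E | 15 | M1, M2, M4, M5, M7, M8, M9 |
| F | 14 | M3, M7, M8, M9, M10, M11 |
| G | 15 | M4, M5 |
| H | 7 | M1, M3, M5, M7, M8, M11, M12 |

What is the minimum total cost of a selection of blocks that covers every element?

36

B, D, H together cover every element (B ∪ D ∪ H = {M1, M2, M3, M4, M5, M6, M7, M8, M9, M10, M11, M12}); total cost 15 + 14 + 7 = 36.
No covering selection has total cost below 36.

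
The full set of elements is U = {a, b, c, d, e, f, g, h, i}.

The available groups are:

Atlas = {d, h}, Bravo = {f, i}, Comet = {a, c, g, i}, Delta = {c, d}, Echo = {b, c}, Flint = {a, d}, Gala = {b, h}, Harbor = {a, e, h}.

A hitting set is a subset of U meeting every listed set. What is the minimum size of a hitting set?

4

The 4 elements {c, d, f, h} hit every group.
No choice of 3 elements meets every group, so 4 is the minimum.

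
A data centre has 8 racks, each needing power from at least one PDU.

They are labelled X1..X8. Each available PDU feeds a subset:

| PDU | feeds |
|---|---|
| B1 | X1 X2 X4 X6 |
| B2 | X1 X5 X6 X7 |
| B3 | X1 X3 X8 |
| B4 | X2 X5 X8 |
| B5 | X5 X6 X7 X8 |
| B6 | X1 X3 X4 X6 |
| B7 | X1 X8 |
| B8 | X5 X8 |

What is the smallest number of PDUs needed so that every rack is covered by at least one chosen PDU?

3

B4 and B5 and B6 together: B4 ∪ B5 ∪ B6 = {X1, X2, X3, X4, X5, X6, X7, X8} — every rack is covered.
No 2 of the 8 PDUs cover everything (all 28 combinations miss at least one rack), so 3 is optimal.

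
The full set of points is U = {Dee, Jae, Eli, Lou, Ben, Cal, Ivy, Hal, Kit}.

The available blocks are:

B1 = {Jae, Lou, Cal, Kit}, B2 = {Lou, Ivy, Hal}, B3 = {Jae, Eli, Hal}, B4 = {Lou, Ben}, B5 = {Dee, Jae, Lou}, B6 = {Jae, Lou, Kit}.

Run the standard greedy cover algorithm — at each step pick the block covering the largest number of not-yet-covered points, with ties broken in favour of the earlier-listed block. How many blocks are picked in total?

Greedy: pick B1 (covers 4 new) → pick B2 (covers 2 new) → pick B3 (covers 1 new) → pick B4 (covers 1 new) → pick B5 (covers 1 new). Total picks: 5.

5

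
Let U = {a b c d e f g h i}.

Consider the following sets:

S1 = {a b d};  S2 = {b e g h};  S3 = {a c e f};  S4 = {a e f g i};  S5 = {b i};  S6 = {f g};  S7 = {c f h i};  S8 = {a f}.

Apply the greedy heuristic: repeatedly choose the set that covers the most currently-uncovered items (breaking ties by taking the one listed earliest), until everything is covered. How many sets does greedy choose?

3

Greedy: pick S4 (covers 5 new) → pick S1 (covers 2 new) → pick S7 (covers 2 new). Total picks: 3.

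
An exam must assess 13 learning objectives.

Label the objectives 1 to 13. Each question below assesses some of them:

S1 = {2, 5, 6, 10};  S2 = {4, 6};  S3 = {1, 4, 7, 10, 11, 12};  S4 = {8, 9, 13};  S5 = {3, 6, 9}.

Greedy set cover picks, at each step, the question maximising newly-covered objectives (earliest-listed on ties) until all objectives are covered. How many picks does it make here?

Greedy: pick S3 (covers 6 new) → pick S1 (covers 3 new) → pick S4 (covers 3 new) → pick S5 (covers 1 new). Total picks: 4.

4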